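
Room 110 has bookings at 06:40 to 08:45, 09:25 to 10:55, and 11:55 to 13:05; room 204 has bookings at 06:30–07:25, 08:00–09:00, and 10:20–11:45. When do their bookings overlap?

06:40–08:45 overlaps B on 06:40–07:25, 08:00–08:45.
09:25–10:55 overlaps B on 10:20–10:55.
11:55–13:05 falls entirely outside B.

06:40–07:25, 08:00–08:45, 10:20–10:55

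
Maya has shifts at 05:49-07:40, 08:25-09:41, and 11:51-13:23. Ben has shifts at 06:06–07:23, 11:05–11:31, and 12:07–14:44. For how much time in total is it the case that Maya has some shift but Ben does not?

2 h 6 min

A \ B = 05:49–06:06, 07:23–07:40, 08:25–09:41, 11:51–12:07.
Total: 17 min + 17 min + 1 h 16 min + 16 min = 2 h 6 min.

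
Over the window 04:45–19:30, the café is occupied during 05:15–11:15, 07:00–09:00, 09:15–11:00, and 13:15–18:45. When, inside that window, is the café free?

After merging, the occupied span is 05:15–11:15, 13:15–18:45.
Gaps within 04:45–19:30: 04:45–05:15, 11:15–13:15, 18:45–19:30.

04:45–05:15, 11:15–13:15, 18:45–19:30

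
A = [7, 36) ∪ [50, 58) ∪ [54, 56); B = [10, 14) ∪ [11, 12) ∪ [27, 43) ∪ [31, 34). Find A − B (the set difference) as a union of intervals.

First set merges to [7, 36), [50, 58).
Second set merges to [10, 14), [27, 43).
[7, 36) with B removed leaves [7, 10), [14, 27).
[50, 58) is untouched.

[7, 10) ∪ [14, 27) ∪ [50, 58)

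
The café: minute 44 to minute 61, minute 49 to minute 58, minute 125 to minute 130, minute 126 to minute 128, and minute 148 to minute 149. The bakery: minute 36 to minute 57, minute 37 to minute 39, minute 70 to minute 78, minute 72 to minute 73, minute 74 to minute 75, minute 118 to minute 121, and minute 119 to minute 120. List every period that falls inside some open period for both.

Merge the first list: minute 44 to minute 61, minute 125 to minute 130, minute 148 to minute 149.
Merge the second list: minute 36 to minute 57, minute 70 to minute 78, minute 118 to minute 121.
minute 44 to minute 61 ∩ B → minute 44 to minute 57.
minute 125 to minute 130 meets no B interval.
minute 148 to minute 149 meets no B interval.

minute 44 to minute 57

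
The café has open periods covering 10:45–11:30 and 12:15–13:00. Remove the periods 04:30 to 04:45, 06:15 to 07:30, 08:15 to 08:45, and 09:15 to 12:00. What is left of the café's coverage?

10:45-11:30 lies entirely inside B → drops out.
12:15-13:00 is untouched.

12:15-13:00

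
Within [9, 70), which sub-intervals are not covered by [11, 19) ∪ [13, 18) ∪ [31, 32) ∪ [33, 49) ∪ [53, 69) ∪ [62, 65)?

[9, 11) ∪ [19, 31) ∪ [32, 33) ∪ [49, 53) ∪ [69, 70)

After merging, the occupied span is [11, 19), [31, 32), [33, 49), [53, 69).
Uncovered inside [9, 70): [9, 11), [19, 31), [32, 33), [49, 53), [69, 70).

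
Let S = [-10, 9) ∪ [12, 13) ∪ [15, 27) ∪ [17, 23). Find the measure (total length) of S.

32

Merged: [-10, 9), [12, 13), [15, 27).
Lengths: 19 + 1 + 12 = 32.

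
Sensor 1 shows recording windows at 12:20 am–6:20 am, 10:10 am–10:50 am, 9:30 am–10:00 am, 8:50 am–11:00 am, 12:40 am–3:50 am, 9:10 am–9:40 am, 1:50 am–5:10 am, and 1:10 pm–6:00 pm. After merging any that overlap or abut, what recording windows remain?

Sort by start: 12:20 am–6:20 am, 12:40 am–3:50 am, 1:50 am–5:10 am, 8:50 am–11:00 am, 9:10 am–9:40 am, 9:30 am–10:00 am, 10:10 am–10:50 am, 1:10 pm–6:00 pm.
12:40 am–3:50 am overlaps/touches 12:20 am–6:20 am → extend to 12:20 am–6:20 am.
1:50 am–5:10 am overlaps/touches 12:20 am–6:20 am → extend to 12:20 am–6:20 am.
8:50 am–11:00 am is disjoint → start new block.
9:10 am–9:40 am overlaps/touches 8:50 am–11:00 am → extend to 8:50 am–11:00 am.
9:30 am–10:00 am overlaps/touches 8:50 am–11:00 am → extend to 8:50 am–11:00 am.
10:10 am–10:50 am overlaps/touches 8:50 am–11:00 am → extend to 8:50 am–11:00 am.
1:10 pm–6:00 pm is disjoint → start new block.

12:20 am–6:20 am, 8:50 am–11:00 am, 1:10 pm–6:00 pm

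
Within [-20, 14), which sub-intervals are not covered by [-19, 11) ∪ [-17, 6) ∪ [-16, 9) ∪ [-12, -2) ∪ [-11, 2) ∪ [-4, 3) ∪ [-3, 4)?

[-20, -19) ∪ [11, 14)

Covered (merged): [-19, 11).
Uncovered inside [-20, 14): [-20, -19), [11, 14).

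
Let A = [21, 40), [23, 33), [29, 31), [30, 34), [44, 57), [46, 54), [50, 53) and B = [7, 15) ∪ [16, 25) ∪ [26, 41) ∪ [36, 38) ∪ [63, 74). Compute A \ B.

[25, 26) ∪ [44, 57)

Merge the first list: [21, 40), [44, 57).
Merge the second list: [7, 15), [16, 25), [26, 41), [63, 74).
[21, 40) minus B → [25, 26).
[44, 57): no B overlap → unchanged.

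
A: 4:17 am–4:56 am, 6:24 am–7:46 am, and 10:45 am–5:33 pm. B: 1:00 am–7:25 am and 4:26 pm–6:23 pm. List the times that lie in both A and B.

4:17 am–4:56 am overlaps B on 4:17 am–4:56 am.
6:24 am–7:46 am overlaps B on 6:24 am–7:25 am.
10:45 am–5:33 pm overlaps B on 4:26 pm–5:33 pm.

4:17 am–4:56 am, 6:24 am–7:25 am, 4:26 pm–5:33 pm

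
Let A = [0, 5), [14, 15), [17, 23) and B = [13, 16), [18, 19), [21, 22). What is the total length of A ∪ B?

A ∪ B = [0, 5), [13, 16), [17, 23).
Total: 5 + 3 + 6 = 14.

14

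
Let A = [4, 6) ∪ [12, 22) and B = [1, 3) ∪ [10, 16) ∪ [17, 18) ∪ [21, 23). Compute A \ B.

[4, 6) ∪ [16, 17) ∪ [18, 21)

[4, 6): no B overlap → unchanged.
[12, 22) minus B → [16, 17), [18, 21).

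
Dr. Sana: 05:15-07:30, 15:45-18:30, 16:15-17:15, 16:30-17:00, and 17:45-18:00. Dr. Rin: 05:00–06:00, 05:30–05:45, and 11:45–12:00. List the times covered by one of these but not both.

A, merged: 05:15–07:30, 15:45–18:30.
B, merged: 05:00–06:00, 11:45–12:00.
A \ B = 06:00–07:30, 15:45–18:30.
B \ A = 05:00–05:15, 11:45–12:00.
Union of the two gives the symmetric difference.

05:00–05:15, 06:00–07:30, 11:45–12:00, 15:45–18:30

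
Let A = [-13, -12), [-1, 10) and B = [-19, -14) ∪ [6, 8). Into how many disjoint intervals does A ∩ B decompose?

A ∩ B = [6, 8).
That is 1 disjoint piece.

1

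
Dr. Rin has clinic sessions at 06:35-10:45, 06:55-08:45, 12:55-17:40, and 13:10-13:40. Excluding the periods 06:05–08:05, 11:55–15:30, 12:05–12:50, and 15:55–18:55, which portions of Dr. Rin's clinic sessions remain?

08:05-10:45, 15:30-15:55

A, merged: 06:35-10:45, 12:55-17:40.
B, merged: 06:05-08:05, 11:55-15:30, 15:55-18:55.
06:35-10:45 \ B = 08:05-10:45.
12:55-17:40 \ B = 15:30-15:55.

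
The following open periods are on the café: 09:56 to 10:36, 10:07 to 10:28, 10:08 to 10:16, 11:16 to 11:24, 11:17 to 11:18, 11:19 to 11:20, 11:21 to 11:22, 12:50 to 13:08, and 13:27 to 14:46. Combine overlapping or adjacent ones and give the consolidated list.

10:07-10:28 overlaps/touches 09:56-10:36 → extend to 09:56-10:36.
10:08-10:16 overlaps/touches 09:56-10:36 → extend to 09:56-10:36.
11:16-11:24 is disjoint → start new block.
11:17-11:18 overlaps/touches 11:16-11:24 → extend to 11:16-11:24.
11:19-11:20 overlaps/touches 11:16-11:24 → extend to 11:16-11:24.
11:21-11:22 overlaps/touches 11:16-11:24 → extend to 11:16-11:24.
12:50-13:08 is disjoint → start new block.
13:27-14:46 is disjoint → start new block.

09:56-10:36, 11:16-11:24, 12:50-13:08, 13:27-14:46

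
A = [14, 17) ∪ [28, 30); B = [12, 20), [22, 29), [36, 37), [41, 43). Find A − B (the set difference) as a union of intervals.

[29, 30)

[14, 17): entirely removed.
[28, 30) \ B = [29, 30).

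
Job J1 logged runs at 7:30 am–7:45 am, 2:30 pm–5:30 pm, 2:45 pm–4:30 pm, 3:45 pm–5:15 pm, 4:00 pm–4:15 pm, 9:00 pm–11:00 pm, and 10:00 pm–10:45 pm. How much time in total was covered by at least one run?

Merged: 7:30 am–7:45 am, 2:30 pm–5:30 pm, 9:00 pm–11:00 pm.
Lengths: 15 min + 3 h + 2 h = 5 h 15 min.

5 h 15 min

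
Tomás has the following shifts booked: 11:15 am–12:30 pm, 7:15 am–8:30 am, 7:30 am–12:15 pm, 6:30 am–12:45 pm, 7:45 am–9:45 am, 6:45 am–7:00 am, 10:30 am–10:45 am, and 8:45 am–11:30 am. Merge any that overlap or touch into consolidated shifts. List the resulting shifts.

6:30 am–12:45 pm

Sort by start: 6:30 am–12:45 pm, 6:45 am–7:00 am, 7:15 am–8:30 am, 7:30 am–12:15 pm, 7:45 am–9:45 am, 8:45 am–11:30 am, 10:30 am–10:45 am, 11:15 am–12:30 pm.
6:45 am–7:00 am overlaps/touches 6:30 am–12:45 pm → extend to 6:30 am–12:45 pm.
7:15 am–8:30 am overlaps/touches 6:30 am–12:45 pm → extend to 6:30 am–12:45 pm.
7:30 am–12:15 pm overlaps/touches 6:30 am–12:45 pm → extend to 6:30 am–12:45 pm.
7:45 am–9:45 am overlaps/touches 6:30 am–12:45 pm → extend to 6:30 am–12:45 pm.
8:45 am–11:30 am overlaps/touches 6:30 am–12:45 pm → extend to 6:30 am–12:45 pm.
10:30 am–10:45 am overlaps/touches 6:30 am–12:45 pm → extend to 6:30 am–12:45 pm.
11:15 am–12:30 pm overlaps/touches 6:30 am–12:45 pm → extend to 6:30 am–12:45 pm.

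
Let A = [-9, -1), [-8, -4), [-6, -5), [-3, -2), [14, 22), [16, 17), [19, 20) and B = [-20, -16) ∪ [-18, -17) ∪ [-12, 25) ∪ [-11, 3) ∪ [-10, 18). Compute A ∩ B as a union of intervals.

A, merged: [-9, -1), [14, 22).
B, merged: [-20, -16), [-12, 25).
[-9, -1) ∩ B → [-9, -1).
[14, 22) ∩ B → [14, 22).

[-9, -1) ∪ [14, 22)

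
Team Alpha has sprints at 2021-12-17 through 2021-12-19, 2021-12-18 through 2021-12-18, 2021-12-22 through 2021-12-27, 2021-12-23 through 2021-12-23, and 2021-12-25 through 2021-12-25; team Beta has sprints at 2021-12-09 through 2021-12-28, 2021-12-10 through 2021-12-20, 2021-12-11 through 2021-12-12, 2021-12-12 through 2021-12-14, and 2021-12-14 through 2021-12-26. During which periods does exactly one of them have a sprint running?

2021-12-09 through 2021-12-16, 2021-12-20 through 2021-12-21, 2021-12-28 through 2021-12-28

Merge the first list: 2021-12-17 through 2021-12-19, 2021-12-22 through 2021-12-27.
Merge the second list: 2021-12-09 through 2021-12-28.
A but not B: none.
B but not A: 2021-12-09 through 2021-12-16, 2021-12-20 through 2021-12-21, 2021-12-28 through 2021-12-28.
Combining gives A △ B.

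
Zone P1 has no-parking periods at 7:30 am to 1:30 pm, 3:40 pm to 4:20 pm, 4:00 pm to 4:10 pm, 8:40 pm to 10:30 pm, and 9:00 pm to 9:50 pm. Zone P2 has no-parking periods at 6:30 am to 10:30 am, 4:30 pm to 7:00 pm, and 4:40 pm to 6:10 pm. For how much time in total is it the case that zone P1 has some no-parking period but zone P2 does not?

5 h 30 min

A, merged: 7:30 am–1:30 pm, 3:40 pm–4:20 pm, 8:40 pm–10:30 pm.
B, merged: 6:30 am–10:30 am, 4:30 pm–7:00 pm.
A \ B = 10:30 am–1:30 pm, 3:40 pm–4:20 pm, 8:40 pm–10:30 pm.
Total: 3 h + 40 min + 1 h 50 min = 5 h 30 min.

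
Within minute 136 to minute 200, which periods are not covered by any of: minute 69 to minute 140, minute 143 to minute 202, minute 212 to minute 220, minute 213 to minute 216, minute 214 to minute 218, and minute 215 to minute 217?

The merged coverage is minute 69 to minute 140, minute 143 to minute 202, minute 212 to minute 220.
Uncovered inside minute 136 to minute 200: minute 140 to minute 143.

minute 140 to minute 143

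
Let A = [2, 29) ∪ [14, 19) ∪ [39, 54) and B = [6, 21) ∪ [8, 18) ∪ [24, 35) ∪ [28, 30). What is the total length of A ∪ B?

First set merges to [2, 29), [39, 54).
Second set merges to [6, 21), [24, 35).
A ∪ B = [2, 35), [39, 54).
Total: 33 + 15 = 48.

48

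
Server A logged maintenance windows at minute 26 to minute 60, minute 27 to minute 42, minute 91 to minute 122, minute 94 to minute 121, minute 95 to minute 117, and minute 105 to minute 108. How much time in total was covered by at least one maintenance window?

65 minutes

Merged: minute 26 to minute 60, minute 91 to minute 122.
Lengths: 34 minutes + 31 minutes = 65 minutes.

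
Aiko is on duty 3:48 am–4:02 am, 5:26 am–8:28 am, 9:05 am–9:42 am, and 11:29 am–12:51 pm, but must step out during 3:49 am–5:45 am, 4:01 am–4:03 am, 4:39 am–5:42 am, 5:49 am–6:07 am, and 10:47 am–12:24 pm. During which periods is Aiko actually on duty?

Second set merges to 3:49 am-5:45 am, 5:49 am-6:07 am, 10:47 am-12:24 pm.
3:48 am-4:02 am \ B = 3:48 am-3:49 am.
5:26 am-8:28 am \ B = 5:45 am-5:49 am, 6:07 am-8:28 am.
9:05 am-9:42 am: nothing removed.
11:29 am-12:51 pm \ B = 12:24 pm-12:51 pm.

3:48 am-3:49 am, 5:45 am-5:49 am, 6:07 am-8:28 am, 9:05 am-9:42 am, 12:24 pm-12:51 pm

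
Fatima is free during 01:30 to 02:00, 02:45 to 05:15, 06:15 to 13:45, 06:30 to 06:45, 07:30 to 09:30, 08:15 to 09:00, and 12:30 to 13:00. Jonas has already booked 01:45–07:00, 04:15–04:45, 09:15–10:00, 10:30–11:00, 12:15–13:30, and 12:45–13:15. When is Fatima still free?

01:30-01:45, 07:00-09:15, 10:00-10:30, 11:00-12:15, 13:30-13:45

Merge the first list: 01:30-02:00, 02:45-05:15, 06:15-13:45.
Merge the second list: 01:45-07:00, 09:15-10:00, 10:30-11:00, 12:15-13:30.
01:30-02:00 \ B = 01:30-01:45.
02:45-05:15: entirely removed.
06:15-13:45 \ B = 07:00-09:15, 10:00-10:30, 11:00-12:15, 13:30-13:45.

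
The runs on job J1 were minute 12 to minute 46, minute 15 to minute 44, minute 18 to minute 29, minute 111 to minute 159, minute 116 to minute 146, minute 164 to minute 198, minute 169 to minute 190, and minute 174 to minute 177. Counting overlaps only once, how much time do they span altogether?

116 minutes

Merged: minute 12 to minute 46, minute 111 to minute 159, minute 164 to minute 198.
Lengths: 34 minutes + 48 minutes + 34 minutes = 116 minutes.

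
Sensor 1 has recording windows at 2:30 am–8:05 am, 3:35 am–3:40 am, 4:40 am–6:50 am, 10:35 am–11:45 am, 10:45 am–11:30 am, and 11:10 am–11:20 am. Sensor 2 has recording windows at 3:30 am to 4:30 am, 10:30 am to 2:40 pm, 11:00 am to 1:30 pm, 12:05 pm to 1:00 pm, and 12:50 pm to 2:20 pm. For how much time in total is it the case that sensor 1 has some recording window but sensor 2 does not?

Merge the first list: 2:30 am–8:05 am, 10:35 am–11:45 am.
Merge the second list: 3:30 am–4:30 am, 10:30 am–2:40 pm.
A \ B = 2:30 am–3:30 am, 4:30 am–8:05 am.
Total: 1 h + 3 h 35 min = 4 h 35 min.

4 h 35 min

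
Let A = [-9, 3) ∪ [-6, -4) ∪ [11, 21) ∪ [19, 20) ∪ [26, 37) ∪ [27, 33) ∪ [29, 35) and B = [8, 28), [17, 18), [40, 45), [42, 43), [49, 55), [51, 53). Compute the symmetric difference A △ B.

[-9, 3) ∪ [8, 11) ∪ [21, 26) ∪ [28, 37) ∪ [40, 45) ∪ [49, 55)

First set merges to [-9, 3), [11, 21), [26, 37).
Second set merges to [8, 28), [40, 45), [49, 55).
A but not B: [-9, 3), [28, 37).
B but not A: [8, 11), [21, 26), [40, 45), [49, 55).
Combining gives A △ B.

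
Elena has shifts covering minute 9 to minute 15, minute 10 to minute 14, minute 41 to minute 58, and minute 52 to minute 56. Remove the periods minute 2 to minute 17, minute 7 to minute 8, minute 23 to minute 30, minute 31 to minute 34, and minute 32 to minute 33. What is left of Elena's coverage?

First set merges to minute 9 to minute 15, minute 41 to minute 58.
Second set merges to minute 2 to minute 17, minute 23 to minute 30, minute 31 to minute 34.
minute 9 to minute 15: entirely removed.
minute 41 to minute 58: nothing removed.

minute 41 to minute 58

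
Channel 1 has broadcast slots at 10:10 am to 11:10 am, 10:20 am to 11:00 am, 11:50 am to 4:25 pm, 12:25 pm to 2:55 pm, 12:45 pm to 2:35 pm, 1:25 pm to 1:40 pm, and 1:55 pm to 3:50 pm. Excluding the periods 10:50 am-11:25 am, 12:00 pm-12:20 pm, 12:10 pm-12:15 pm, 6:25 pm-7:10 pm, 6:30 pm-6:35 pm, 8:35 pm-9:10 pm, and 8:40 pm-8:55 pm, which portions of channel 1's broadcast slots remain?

10:10 am-10:50 am, 11:50 am-12:00 pm, 12:20 pm-4:25 pm

First set merges to 10:10 am-11:10 am, 11:50 am-4:25 pm.
Second set merges to 10:50 am-11:25 am, 12:00 pm-12:20 pm, 6:25 pm-7:10 pm, 8:35 pm-9:10 pm.
10:10 am-11:10 am minus B → 10:10 am-10:50 am.
11:50 am-4:25 pm minus B → 11:50 am-12:00 pm, 12:20 pm-4:25 pm.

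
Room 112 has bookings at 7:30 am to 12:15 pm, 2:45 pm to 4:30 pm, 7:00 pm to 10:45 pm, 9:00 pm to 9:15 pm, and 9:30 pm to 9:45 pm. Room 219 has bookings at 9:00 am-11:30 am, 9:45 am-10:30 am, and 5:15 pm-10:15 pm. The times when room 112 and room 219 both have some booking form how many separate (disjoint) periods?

2

First set merges to 7:30 am-12:15 pm, 2:45 pm-4:30 pm, 7:00 pm-10:45 pm.
Second set merges to 9:00 am-11:30 am, 5:15 pm-10:15 pm.
A ∩ B = 9:00 am-11:30 am, 7:00 pm-10:15 pm.
That is 2 disjoint pieces.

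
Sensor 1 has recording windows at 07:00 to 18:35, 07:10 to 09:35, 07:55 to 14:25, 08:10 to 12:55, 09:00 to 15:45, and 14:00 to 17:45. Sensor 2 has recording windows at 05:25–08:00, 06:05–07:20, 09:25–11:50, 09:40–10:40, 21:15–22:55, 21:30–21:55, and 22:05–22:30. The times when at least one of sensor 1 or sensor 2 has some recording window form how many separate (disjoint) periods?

Merge the first list: 07:00–18:35.
Merge the second list: 05:25–08:00, 09:25–11:50, 21:15–22:55.
A ∪ B = 05:25–18:35, 21:15–22:55.
That is 2 disjoint pieces.

2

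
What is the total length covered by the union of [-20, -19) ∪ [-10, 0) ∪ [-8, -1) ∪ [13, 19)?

17

Merged: [-20, -19), [-10, 0), [13, 19).
Lengths: 1 + 10 + 6 = 17.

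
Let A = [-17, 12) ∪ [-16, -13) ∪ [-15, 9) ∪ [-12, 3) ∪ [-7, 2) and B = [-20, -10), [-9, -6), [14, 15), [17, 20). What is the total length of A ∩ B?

A, merged: [-17, 12).
A ∩ B = [-17, -10), [-9, -6).
Total: 7 + 3 = 10.

10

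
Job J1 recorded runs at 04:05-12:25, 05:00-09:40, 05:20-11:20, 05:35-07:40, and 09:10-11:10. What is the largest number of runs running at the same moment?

Sweep endpoints in order; track running count of active intervals.
Peak of 4 reached at 05:35.

4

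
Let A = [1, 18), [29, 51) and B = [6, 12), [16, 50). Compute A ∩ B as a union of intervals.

[1, 18) overlaps B on [6, 12), [16, 18).
[29, 51) overlaps B on [29, 50).

[6, 12) ∪ [16, 18) ∪ [29, 50)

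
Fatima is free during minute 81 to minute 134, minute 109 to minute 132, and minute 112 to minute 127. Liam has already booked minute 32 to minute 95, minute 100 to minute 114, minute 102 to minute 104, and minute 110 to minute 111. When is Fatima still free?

minute 95 to minute 100, minute 114 to minute 134

A, merged: minute 81 to minute 134.
B, merged: minute 32 to minute 95, minute 100 to minute 114.
minute 81 to minute 134 minus B → minute 95 to minute 100, minute 114 to minute 134.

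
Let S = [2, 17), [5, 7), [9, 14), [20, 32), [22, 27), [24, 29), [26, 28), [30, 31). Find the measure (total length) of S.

Merged: [2, 17), [20, 32).
Lengths: 15 + 12 = 27.

27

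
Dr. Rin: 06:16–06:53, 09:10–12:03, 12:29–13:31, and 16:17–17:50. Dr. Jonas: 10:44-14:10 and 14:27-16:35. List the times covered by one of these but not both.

06:16–06:53, 09:10–10:44, 12:03–12:29, 13:31–14:10, 14:27–16:17, 16:35–17:50

A \ B = 06:16–06:53, 09:10–10:44, 16:35–17:50.
B \ A = 12:03–12:29, 13:31–14:10, 14:27–16:17.
Union of the two gives the symmetric difference.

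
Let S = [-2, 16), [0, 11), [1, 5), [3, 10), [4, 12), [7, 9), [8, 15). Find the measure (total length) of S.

Merged: [-2, 16).
Length: 18.

18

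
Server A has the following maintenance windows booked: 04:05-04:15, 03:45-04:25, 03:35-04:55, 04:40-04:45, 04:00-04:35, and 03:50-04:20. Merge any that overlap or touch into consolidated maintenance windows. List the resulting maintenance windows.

03:35–04:55

Sort by start: 03:35–04:55, 03:45–04:25, 03:50–04:20, 04:00–04:35, 04:05–04:15, 04:40–04:45.
03:45–04:25 overlaps/touches 03:35–04:55 → extend to 03:35–04:55.
03:50–04:20 overlaps/touches 03:35–04:55 → extend to 03:35–04:55.
04:00–04:35 overlaps/touches 03:35–04:55 → extend to 03:35–04:55.
04:05–04:15 overlaps/touches 03:35–04:55 → extend to 03:35–04:55.
04:40–04:45 overlaps/touches 03:35–04:55 → extend to 03:35–04:55.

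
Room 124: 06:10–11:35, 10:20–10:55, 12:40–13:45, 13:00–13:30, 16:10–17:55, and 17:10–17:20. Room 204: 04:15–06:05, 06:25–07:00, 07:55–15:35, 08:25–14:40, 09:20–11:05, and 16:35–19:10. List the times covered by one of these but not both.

04:15–06:05, 06:10–06:25, 07:00–07:55, 11:35–12:40, 13:45–15:35, 16:10–16:35, 17:55–19:10

A, merged: 06:10–11:35, 12:40–13:45, 16:10–17:55.
B, merged: 04:15–06:05, 06:25–07:00, 07:55–15:35, 16:35–19:10.
A but not B: 06:10–06:25, 07:00–07:55, 16:10–16:35.
B but not A: 04:15–06:05, 11:35–12:40, 13:45–15:35, 17:55–19:10.
Combining gives A △ B.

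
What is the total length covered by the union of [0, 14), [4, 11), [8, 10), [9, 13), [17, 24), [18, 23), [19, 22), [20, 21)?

Merged: [0, 14), [17, 24).
Lengths: 14 + 7 = 21.

21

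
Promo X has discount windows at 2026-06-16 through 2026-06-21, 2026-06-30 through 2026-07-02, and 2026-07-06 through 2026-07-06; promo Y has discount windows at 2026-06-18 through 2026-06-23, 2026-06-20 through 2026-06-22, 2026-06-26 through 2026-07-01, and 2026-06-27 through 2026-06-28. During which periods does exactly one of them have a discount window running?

2026-06-16 through 2026-06-17, 2026-06-22 through 2026-06-23, 2026-06-26 through 2026-06-29, 2026-07-02 through 2026-07-02, 2026-07-06 through 2026-07-06

B, merged: 2026-06-18 through 2026-06-23, 2026-06-26 through 2026-07-01.
Only in the first: 2026-06-16 through 2026-06-17, 2026-07-02 through 2026-07-02, 2026-07-06 through 2026-07-06.
Only in the second: 2026-06-22 through 2026-06-23, 2026-06-26 through 2026-06-29.
Together these are the periods covered by exactly one.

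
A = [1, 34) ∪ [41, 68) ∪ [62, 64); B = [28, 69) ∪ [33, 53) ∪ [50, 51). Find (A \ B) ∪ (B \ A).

First set merges to [1, 34), [41, 68).
Second set merges to [28, 69).
A but not B: [1, 28).
B but not A: [34, 41), [68, 69).
Combining gives A △ B.

[1, 28) ∪ [34, 41) ∪ [68, 69)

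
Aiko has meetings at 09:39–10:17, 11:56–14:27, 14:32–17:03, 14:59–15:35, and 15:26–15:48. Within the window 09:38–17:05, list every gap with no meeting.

09:38–09:39, 10:17–11:56, 14:27–14:32, 17:03–17:05

Covered (merged): 09:39–10:17, 11:56–14:27, 14:32–17:03.
Complement within 09:38–17:05: 09:38–09:39, 10:17–11:56, 14:27–14:32, 17:03–17:05.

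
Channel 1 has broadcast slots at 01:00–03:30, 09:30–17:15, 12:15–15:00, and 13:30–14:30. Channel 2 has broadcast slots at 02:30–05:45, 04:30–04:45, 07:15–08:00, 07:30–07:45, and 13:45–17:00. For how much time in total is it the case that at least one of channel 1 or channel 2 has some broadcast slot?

First set merges to 01:00-03:30, 09:30-17:15.
Second set merges to 02:30-05:45, 07:15-08:00, 13:45-17:00.
A ∪ B = 01:00-05:45, 07:15-08:00, 09:30-17:15.
Total: 4 h 45 min + 45 min + 7 h 45 min = 13 h 15 min.

13 h 15 min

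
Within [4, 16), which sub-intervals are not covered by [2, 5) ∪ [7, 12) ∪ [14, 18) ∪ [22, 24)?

[5, 7) ∪ [12, 14)

Covered (merged): [2, 5), [7, 12), [14, 18), [22, 24).
Gaps within [4, 16): [5, 7), [12, 14).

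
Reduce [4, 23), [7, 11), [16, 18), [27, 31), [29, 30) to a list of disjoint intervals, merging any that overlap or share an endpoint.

[4, 23) ∪ [27, 31)

[7, 11) overlaps/touches [4, 23) → extend to [4, 23).
[16, 18) overlaps/touches [4, 23) → extend to [4, 23).
[27, 31) is disjoint → start new block.
[29, 30) overlaps/touches [27, 31) → extend to [27, 31).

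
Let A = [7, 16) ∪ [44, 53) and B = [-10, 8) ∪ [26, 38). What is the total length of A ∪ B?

47

A ∪ B = [-10, 16), [26, 38), [44, 53).
Total: 26 + 12 + 9 = 47.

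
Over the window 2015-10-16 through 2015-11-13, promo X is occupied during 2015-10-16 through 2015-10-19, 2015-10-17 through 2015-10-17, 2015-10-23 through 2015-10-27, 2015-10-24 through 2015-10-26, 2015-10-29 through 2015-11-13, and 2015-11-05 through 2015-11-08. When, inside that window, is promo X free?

The merged coverage is 2015-10-16 through 2015-10-19, 2015-10-23 through 2015-10-27, 2015-10-29 through 2015-11-13.
Complement within 2015-10-16 through 2015-11-13: 2015-10-20 through 2015-10-22, 2015-10-28 through 2015-10-28.

2015-10-20 through 2015-10-22, 2015-10-28 through 2015-10-28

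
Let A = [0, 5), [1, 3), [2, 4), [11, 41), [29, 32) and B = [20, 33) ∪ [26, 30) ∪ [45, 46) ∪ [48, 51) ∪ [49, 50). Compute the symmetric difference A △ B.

[0, 5) ∪ [11, 20) ∪ [33, 41) ∪ [45, 46) ∪ [48, 51)

Merge the first list: [0, 5), [11, 41).
Merge the second list: [20, 33), [45, 46), [48, 51).
A \ B = [0, 5), [11, 20), [33, 41).
B \ A = [45, 46), [48, 51).
Union of the two gives the symmetric difference.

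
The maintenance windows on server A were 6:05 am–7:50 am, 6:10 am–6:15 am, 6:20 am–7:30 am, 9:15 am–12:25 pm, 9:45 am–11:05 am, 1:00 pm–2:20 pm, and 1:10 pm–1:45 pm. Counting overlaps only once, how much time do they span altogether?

6 h 15 min

Merged: 6:05 am-7:50 am, 9:15 am-12:25 pm, 1:00 pm-2:20 pm.
Lengths: 1 h 45 min + 3 h 10 min + 1 h 20 min = 6 h 15 min.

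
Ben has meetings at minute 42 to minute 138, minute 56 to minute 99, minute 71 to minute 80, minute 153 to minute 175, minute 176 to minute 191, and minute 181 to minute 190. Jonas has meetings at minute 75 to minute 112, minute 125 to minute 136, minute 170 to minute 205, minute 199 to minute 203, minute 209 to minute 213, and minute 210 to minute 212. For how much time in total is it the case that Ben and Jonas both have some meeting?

First set merges to minute 42 to minute 138, minute 153 to minute 175, minute 176 to minute 191.
Second set merges to minute 75 to minute 112, minute 125 to minute 136, minute 170 to minute 205, minute 209 to minute 213.
A ∩ B = minute 75 to minute 112, minute 125 to minute 136, minute 170 to minute 175, minute 176 to minute 191.
Total: 37 minutes + 11 minutes + 5 minutes + 15 minutes = 68 minutes.

68 minutes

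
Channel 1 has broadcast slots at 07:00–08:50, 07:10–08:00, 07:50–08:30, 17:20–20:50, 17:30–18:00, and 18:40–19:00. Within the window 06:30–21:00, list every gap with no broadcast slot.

Covered (merged): 07:00-08:50, 17:20-20:50.
Uncovered inside 06:30-21:00: 06:30-07:00, 08:50-17:20, 20:50-21:00.

06:30-07:00, 08:50-17:20, 20:50-21:00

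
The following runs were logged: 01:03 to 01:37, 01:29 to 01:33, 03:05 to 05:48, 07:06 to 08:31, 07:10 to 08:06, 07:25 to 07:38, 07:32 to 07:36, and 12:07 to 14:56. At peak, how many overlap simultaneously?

4

Sweep endpoints in order; track running count of active intervals.
Peak of 4 reached at 07:32.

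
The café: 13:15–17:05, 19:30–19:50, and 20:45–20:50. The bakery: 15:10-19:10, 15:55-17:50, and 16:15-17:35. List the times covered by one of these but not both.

13:15–15:10, 17:05–19:10, 19:30–19:50, 20:45–20:50

B, merged: 15:10–19:10.
Only in the first: 13:15–15:10, 19:30–19:50, 20:45–20:50.
Only in the second: 17:05–19:10.
Together these are the periods covered by exactly one.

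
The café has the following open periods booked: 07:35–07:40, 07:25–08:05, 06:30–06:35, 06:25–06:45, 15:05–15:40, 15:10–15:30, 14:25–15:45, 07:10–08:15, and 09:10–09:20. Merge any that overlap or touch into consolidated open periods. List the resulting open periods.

06:25-06:45, 07:10-08:15, 09:10-09:20, 14:25-15:45

Sort by start: 06:25-06:45, 06:30-06:35, 07:10-08:15, 07:25-08:05, 07:35-07:40, 09:10-09:20, 14:25-15:45, 15:05-15:40, 15:10-15:30.
06:30-06:35 overlaps/touches 06:25-06:45 → extend to 06:25-06:45.
07:10-08:15 is disjoint → start new block.
07:25-08:05 overlaps/touches 07:10-08:15 → extend to 07:10-08:15.
07:35-07:40 overlaps/touches 07:10-08:15 → extend to 07:10-08:15.
09:10-09:20 is disjoint → start new block.
14:25-15:45 is disjoint → start new block.
15:05-15:40 overlaps/touches 14:25-15:45 → extend to 14:25-15:45.
15:10-15:30 overlaps/touches 14:25-15:45 → extend to 14:25-15:45.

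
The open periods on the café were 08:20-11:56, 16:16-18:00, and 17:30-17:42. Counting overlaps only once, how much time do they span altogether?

Merged: 08:20–11:56, 16:16–18:00.
Lengths: 3 h 36 min + 1 h 44 min = 5 h 20 min.

5 h 20 min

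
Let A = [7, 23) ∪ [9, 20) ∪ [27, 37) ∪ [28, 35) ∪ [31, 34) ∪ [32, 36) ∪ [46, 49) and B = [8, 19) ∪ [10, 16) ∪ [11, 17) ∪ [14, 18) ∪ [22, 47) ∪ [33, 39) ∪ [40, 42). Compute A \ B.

[7, 8) ∪ [19, 22) ∪ [47, 49)

First set merges to [7, 23), [27, 37), [46, 49).
Second set merges to [8, 19), [22, 47).
[7, 23) minus B → [7, 8), [19, 22).
[27, 37): fully covered by B → removed.
[46, 49) minus B → [47, 49).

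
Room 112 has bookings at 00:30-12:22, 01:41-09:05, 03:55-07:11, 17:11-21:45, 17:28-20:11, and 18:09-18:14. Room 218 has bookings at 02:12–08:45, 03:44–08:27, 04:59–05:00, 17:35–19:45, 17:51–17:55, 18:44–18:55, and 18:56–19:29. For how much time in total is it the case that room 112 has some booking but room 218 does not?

A, merged: 00:30-12:22, 17:11-21:45.
B, merged: 02:12-08:45, 17:35-19:45.
A \ B = 00:30-02:12, 08:45-12:22, 17:11-17:35, 19:45-21:45.
Total: 1 h 42 min + 3 h 37 min + 24 min + 2 h = 7 h 43 min.

7 h 43 min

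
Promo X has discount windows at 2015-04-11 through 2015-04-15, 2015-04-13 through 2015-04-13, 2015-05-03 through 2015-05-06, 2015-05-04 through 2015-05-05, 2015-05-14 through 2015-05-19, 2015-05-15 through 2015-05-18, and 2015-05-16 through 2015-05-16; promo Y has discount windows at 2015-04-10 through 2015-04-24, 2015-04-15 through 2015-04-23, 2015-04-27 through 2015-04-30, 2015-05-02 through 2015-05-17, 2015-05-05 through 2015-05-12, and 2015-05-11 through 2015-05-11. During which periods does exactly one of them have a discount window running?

2015-04-10 through 2015-04-10, 2015-04-16 through 2015-04-24, 2015-04-27 through 2015-04-30, 2015-05-02 through 2015-05-02, 2015-05-07 through 2015-05-13, 2015-05-18 through 2015-05-19

A, merged: 2015-04-11 through 2015-04-15, 2015-05-03 through 2015-05-06, 2015-05-14 through 2015-05-19.
B, merged: 2015-04-10 through 2015-04-24, 2015-04-27 through 2015-04-30, 2015-05-02 through 2015-05-17.
A but not B: 2015-05-18 through 2015-05-19.
B but not A: 2015-04-10 through 2015-04-10, 2015-04-16 through 2015-04-24, 2015-04-27 through 2015-04-30, 2015-05-02 through 2015-05-02, 2015-05-07 through 2015-05-13.
Combining gives A △ B.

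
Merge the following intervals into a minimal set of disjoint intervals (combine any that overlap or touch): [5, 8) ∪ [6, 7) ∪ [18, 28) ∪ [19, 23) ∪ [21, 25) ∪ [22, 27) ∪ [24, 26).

[5, 8) ∪ [18, 28)

[6, 7) overlaps/touches [5, 8) → extend to [5, 8).
[18, 28) is disjoint → start new block.
[19, 23) overlaps/touches [18, 28) → extend to [18, 28).
[21, 25) overlaps/touches [18, 28) → extend to [18, 28).
[22, 27) overlaps/touches [18, 28) → extend to [18, 28).
[24, 26) overlaps/touches [18, 28) → extend to [18, 28).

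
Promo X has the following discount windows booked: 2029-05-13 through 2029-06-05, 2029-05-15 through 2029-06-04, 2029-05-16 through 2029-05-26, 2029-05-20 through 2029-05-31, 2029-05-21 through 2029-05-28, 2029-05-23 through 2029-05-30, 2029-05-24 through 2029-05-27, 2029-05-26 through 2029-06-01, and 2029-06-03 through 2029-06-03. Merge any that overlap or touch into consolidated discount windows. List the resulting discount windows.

2029-05-13 through 2029-06-05

2029-05-15 through 2029-06-04 overlaps/touches 2029-05-13 through 2029-06-05 → extend to 2029-05-13 through 2029-06-05.
2029-05-16 through 2029-05-26 overlaps/touches 2029-05-13 through 2029-06-05 → extend to 2029-05-13 through 2029-06-05.
2029-05-20 through 2029-05-31 overlaps/touches 2029-05-13 through 2029-06-05 → extend to 2029-05-13 through 2029-06-05.
2029-05-21 through 2029-05-28 overlaps/touches 2029-05-13 through 2029-06-05 → extend to 2029-05-13 through 2029-06-05.
2029-05-23 through 2029-05-30 overlaps/touches 2029-05-13 through 2029-06-05 → extend to 2029-05-13 through 2029-06-05.
2029-05-24 through 2029-05-27 overlaps/touches 2029-05-13 through 2029-06-05 → extend to 2029-05-13 through 2029-06-05.
2029-05-26 through 2029-06-01 overlaps/touches 2029-05-13 through 2029-06-05 → extend to 2029-05-13 through 2029-06-05.
2029-06-03 through 2029-06-03 overlaps/touches 2029-05-13 through 2029-06-05 → extend to 2029-05-13 through 2029-06-05.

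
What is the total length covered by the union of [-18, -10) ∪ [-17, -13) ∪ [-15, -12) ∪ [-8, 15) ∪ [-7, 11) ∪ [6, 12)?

31

Merged: [-18, -10), [-8, 15).
Lengths: 8 + 23 = 31.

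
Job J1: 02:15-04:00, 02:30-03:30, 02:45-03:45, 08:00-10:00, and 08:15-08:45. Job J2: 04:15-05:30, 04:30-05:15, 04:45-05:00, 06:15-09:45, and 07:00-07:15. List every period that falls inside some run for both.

08:00–09:45

First set merges to 02:15–04:00, 08:00–10:00.
Second set merges to 04:15–05:30, 06:15–09:45.
02:15–04:00 falls entirely outside B.
08:00–10:00 overlaps B on 08:00–09:45.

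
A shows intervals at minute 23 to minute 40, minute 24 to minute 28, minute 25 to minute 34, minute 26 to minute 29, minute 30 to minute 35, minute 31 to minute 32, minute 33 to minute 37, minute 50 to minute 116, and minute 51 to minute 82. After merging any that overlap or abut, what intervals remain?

minute 23 to minute 40, minute 50 to minute 116

minute 24 to minute 28 overlaps/touches minute 23 to minute 40 → extend to minute 23 to minute 40.
minute 25 to minute 34 overlaps/touches minute 23 to minute 40 → extend to minute 23 to minute 40.
minute 26 to minute 29 overlaps/touches minute 23 to minute 40 → extend to minute 23 to minute 40.
minute 30 to minute 35 overlaps/touches minute 23 to minute 40 → extend to minute 23 to minute 40.
minute 31 to minute 32 overlaps/touches minute 23 to minute 40 → extend to minute 23 to minute 40.
minute 33 to minute 37 overlaps/touches minute 23 to minute 40 → extend to minute 23 to minute 40.
minute 50 to minute 116 is disjoint → start new block.
minute 51 to minute 82 overlaps/touches minute 50 to minute 116 → extend to minute 50 to minute 116.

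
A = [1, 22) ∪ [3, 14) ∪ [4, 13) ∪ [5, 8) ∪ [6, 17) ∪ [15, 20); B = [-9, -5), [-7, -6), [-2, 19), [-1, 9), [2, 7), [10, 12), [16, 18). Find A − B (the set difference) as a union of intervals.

Merge the first list: [1, 22).
Merge the second list: [-9, -5), [-2, 19).
[1, 22) \ B = [19, 22).

[19, 22)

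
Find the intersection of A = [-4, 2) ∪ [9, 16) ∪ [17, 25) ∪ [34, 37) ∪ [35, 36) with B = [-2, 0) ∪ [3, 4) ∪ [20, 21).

A, merged: [-4, 2), [9, 16), [17, 25), [34, 37).
[-4, 2) meets the second set on [-2, 0).
[9, 16): no overlap with the second set.
[17, 25) meets the second set on [20, 21).
[34, 37): no overlap with the second set.

[-2, 0) ∪ [20, 21)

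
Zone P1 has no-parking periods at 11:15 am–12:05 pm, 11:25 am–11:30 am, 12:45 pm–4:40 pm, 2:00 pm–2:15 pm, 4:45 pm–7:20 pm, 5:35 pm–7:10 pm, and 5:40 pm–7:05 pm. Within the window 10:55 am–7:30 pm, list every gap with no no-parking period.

10:55 am–11:15 am, 12:05 pm–12:45 pm, 4:40 pm–4:45 pm, 7:20 pm–7:30 pm

The merged coverage is 11:15 am–12:05 pm, 12:45 pm–4:40 pm, 4:45 pm–7:20 pm.
Gaps within 10:55 am–7:30 pm: 10:55 am–11:15 am, 12:05 pm–12:45 pm, 4:40 pm–4:45 pm, 7:20 pm–7:30 pm.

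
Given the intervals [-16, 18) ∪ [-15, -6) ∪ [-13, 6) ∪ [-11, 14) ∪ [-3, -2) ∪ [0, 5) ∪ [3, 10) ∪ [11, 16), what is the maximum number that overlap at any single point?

5

At 3, 5 of the intervals are simultaneously active.
No point has more.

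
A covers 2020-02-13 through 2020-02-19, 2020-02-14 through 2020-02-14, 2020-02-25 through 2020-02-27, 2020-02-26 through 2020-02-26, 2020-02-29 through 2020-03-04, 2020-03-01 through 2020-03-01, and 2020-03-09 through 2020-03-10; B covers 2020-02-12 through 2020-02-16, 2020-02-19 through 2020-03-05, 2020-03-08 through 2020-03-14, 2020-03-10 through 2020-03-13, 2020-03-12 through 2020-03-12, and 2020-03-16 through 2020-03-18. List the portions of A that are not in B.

2020-02-17 through 2020-02-18

First set merges to 2020-02-13 through 2020-02-19, 2020-02-25 through 2020-02-27, 2020-02-29 through 2020-03-04, 2020-03-09 through 2020-03-10.
Second set merges to 2020-02-12 through 2020-02-16, 2020-02-19 through 2020-03-05, 2020-03-08 through 2020-03-14, 2020-03-16 through 2020-03-18.
2020-02-13 through 2020-02-19 with B removed leaves 2020-02-17 through 2020-02-18.
2020-02-25 through 2020-02-27 lies entirely inside B → drops out.
2020-02-29 through 2020-03-04 lies entirely inside B → drops out.
2020-03-09 through 2020-03-10 lies entirely inside B → drops out.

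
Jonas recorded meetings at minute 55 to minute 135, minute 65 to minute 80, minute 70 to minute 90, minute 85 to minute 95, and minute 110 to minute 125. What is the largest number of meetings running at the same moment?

At minute 70, 3 of the intervals are simultaneously active.
No point has more.

3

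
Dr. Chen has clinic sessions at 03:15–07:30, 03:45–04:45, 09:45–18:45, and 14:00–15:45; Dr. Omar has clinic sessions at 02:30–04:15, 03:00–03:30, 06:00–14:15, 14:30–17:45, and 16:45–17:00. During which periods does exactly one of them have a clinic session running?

Merge the first list: 03:15-07:30, 09:45-18:45.
Merge the second list: 02:30-04:15, 06:00-14:15, 14:30-17:45.
A \ B = 04:15-06:00, 14:15-14:30, 17:45-18:45.
B \ A = 02:30-03:15, 07:30-09:45.
Union of the two gives the symmetric difference.

02:30-03:15, 04:15-06:00, 07:30-09:45, 14:15-14:30, 17:45-18:45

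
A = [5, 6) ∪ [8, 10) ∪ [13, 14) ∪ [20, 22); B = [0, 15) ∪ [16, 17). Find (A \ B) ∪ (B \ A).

[0, 5) ∪ [6, 8) ∪ [10, 13) ∪ [14, 15) ∪ [16, 17) ∪ [20, 22)

Only in the first: [20, 22).
Only in the second: [0, 5), [6, 8), [10, 13), [14, 15), [16, 17).
Together these are the periods covered by exactly one.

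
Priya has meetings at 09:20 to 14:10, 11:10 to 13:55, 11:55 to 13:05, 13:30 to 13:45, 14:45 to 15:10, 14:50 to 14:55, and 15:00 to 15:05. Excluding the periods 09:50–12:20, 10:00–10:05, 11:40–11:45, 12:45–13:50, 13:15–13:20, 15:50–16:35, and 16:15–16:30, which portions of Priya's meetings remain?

Merge the first list: 09:20–14:10, 14:45–15:10.
Merge the second list: 09:50–12:20, 12:45–13:50, 15:50–16:35.
09:20–14:10 minus B → 09:20–09:50, 12:20–12:45, 13:50–14:10.
14:45–15:10: no B overlap → unchanged.

09:20–09:50, 12:20–12:45, 13:50–14:10, 14:45–15:10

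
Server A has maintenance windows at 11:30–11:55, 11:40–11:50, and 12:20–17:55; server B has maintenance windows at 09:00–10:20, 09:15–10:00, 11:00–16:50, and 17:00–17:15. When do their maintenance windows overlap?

A, merged: 11:30–11:55, 12:20–17:55.
B, merged: 09:00–10:20, 11:00–16:50, 17:00–17:15.
11:30–11:55 meets the second set on 11:30–11:55.
12:20–17:55 meets the second set on 12:20–16:50, 17:00–17:15.

11:30–11:55, 12:20–16:50, 17:00–17:15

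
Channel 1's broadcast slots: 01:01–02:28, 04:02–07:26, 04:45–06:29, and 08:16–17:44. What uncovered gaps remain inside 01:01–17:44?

The merged coverage is 01:01-02:28, 04:02-07:26, 08:16-17:44.
Complement within 01:01-17:44: 02:28-04:02, 07:26-08:16.

02:28-04:02, 07:26-08:16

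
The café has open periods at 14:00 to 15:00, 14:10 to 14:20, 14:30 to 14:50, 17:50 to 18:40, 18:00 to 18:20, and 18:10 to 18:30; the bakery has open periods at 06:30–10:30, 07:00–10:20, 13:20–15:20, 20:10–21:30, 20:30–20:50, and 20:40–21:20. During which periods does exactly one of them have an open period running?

Merge the first list: 14:00–15:00, 17:50–18:40.
Merge the second list: 06:30–10:30, 13:20–15:20, 20:10–21:30.
Only in the first: 17:50–18:40.
Only in the second: 06:30–10:30, 13:20–14:00, 15:00–15:20, 20:10–21:30.
Together these are the periods covered by exactly one.

06:30–10:30, 13:20–14:00, 15:00–15:20, 17:50–18:40, 20:10–21:30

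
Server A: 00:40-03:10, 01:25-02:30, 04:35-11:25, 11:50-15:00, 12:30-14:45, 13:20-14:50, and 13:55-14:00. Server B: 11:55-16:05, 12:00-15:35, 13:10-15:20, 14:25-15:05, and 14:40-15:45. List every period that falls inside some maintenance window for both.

11:55-15:00

First set merges to 00:40-03:10, 04:35-11:25, 11:50-15:00.
Second set merges to 11:55-16:05.
00:40-03:10: no overlap with the second set.
04:35-11:25: no overlap with the second set.
11:50-15:00 meets the second set on 11:55-15:00.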